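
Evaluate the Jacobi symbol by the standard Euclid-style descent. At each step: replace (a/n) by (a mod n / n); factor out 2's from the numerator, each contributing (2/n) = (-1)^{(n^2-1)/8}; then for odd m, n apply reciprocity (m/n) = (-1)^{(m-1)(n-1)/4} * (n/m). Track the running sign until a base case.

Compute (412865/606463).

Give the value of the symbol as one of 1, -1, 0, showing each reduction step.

-1

reciprocity: (412865/606463) = +1·(606463/412865) since 412865 mod 4 = 1, 606463 mod 4 = 3; sign now +1
(606463/412865) = (193598/412865)   [reduce mod 412865]
193598 = 2^1·96799; (2/412865) = +1 since 412865 mod 8 = 1, so (193598/412865) = (+1)^1·(96799/412865); sign now +1
reciprocity: (96799/412865) = +1·(412865/96799) since 96799 mod 4 = 3, 412865 mod 4 = 1; sign now +1
(412865/96799) = (25669/96799)   [reduce mod 96799]
reciprocity: (25669/96799) = +1·(96799/25669) since 25669 mod 4 = 1, 96799 mod 4 = 3; sign now +1
(96799/25669) = (19792/25669)   [reduce mod 25669]
19792 = 2^4·1237; (2/25669) = -1 since 25669 mod 8 = 5, so (19792/25669) = (-1)^4·(1237/25669); sign now +1
reciprocity: (1237/25669) = +1·(25669/1237) since 1237 mod 4 = 1, 25669 mod 4 = 1; sign now +1
(25669/1237) = (929/1237)   [reduce mod 1237]
reciprocity: (929/1237) = +1·(1237/929) since 929 mod 4 = 1, 1237 mod 4 = 1; sign now +1
(1237/929) = (308/929)   [reduce mod 929]
308 = 2^2·77; (2/929) = +1 since 929 mod 8 = 1, so (308/929) = (+1)^2·(77/929); sign now +1
reciprocity: (77/929) = +1·(929/77) since 77 mod 4 = 1, 929 mod 4 = 1; sign now +1
(929/77) = (5/77)   [reduce mod 77]
reciprocity: (5/77) = +1·(77/5) since 5 mod 4 = 1, 77 mod 4 = 1; sign now +1
(77/5) = (2/5)   [reduce mod 5]
2 = 2^1·1; (2/5) = -1 since 5 mod 8 = 5, so (2/5) = (-1)^1·(1/5); sign now -1
(1/5) = 1; final value = sign = -1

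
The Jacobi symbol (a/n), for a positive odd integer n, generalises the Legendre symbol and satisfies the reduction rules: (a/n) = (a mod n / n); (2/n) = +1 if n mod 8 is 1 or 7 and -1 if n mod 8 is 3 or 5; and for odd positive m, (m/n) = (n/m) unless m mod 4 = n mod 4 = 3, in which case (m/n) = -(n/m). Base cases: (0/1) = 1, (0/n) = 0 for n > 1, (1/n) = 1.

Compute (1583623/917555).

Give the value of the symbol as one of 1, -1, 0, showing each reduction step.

(1583623/917555) = (666068/917555)   [reduce mod 917555]
666068 = 2^2·166517; (2/917555) = -1 since 917555 mod 8 = 3, so (666068/917555) = (-1)^2·(166517/917555); sign now +1
reciprocity: (166517/917555) = +1·(917555/166517) since 166517 mod 4 = 1, 917555 mod 4 = 3; sign now +1
(917555/166517) = (84970/166517)   [reduce mod 166517]
84970 = 2^1·42485; (2/166517) = -1 since 166517 mod 8 = 5, so (84970/166517) = (-1)^1·(42485/166517); sign now -1
reciprocity: (42485/166517) = +1·(166517/42485) since 42485 mod 4 = 1, 166517 mod 4 = 1; sign now -1
(166517/42485) = (39062/42485)   [reduce mod 42485]
39062 = 2^1·19531; (2/42485) = -1 since 42485 mod 8 = 5, so (39062/42485) = (-1)^1·(19531/42485); sign now +1
reciprocity: (19531/42485) = +1·(42485/19531) since 19531 mod 4 = 3, 42485 mod 4 = 1; sign now +1
(42485/19531) = (3423/19531)   [reduce mod 19531]
reciprocity: (3423/19531) = -1·(19531/3423) since 3423 mod 4 = 3, 19531 mod 4 = 3; sign now -1
(19531/3423) = (2416/3423)   [reduce mod 3423]
2416 = 2^4·151; (2/3423) = +1 since 3423 mod 8 = 7, so (2416/3423) = (+1)^4·(151/3423); sign now -1
reciprocity: (151/3423) = -1·(3423/151) since 151 mod 4 = 3, 3423 mod 4 = 3; sign now +1
(3423/151) = (101/151)   [reduce mod 151]
reciprocity: (101/151) = +1·(151/101) since 101 mod 4 = 1, 151 mod 4 = 3; sign now +1
(151/101) = (50/101)   [reduce mod 101]
50 = 2^1·25; (2/101) = -1 since 101 mod 8 = 5, so (50/101) = (-1)^1·(25/101); sign now -1
reciprocity: (25/101) = +1·(101/25) since 25 mod 4 = 1, 101 mod 4 = 1; sign now -1
(101/25) = (1/25)   [reduce mod 25]
(1/25) = 1; final value = sign = -1

-1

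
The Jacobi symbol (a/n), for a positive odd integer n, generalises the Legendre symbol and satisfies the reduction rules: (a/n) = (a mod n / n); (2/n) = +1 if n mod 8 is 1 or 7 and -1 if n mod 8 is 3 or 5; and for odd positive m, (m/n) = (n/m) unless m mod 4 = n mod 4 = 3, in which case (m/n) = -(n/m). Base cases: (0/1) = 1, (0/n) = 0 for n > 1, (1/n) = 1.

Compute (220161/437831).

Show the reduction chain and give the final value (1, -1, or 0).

flip (220161/437831) -> (437831/220161): both odd, 220161 mod 4 = 1, 437831 mod 4 = 3, so the flip contributes +1; sign now +1
(437831/220161): 437831 mod 220161 = 217670, so (437831/220161) = (217670/220161)
factor out 2^1: 217670 = 2^1·108835; with 220161 mod 8 = 1, (2/220161) = +1; sign now +1; continue with (108835/220161)
flip (108835/220161) -> (220161/108835): both odd, 108835 mod 4 = 3, 220161 mod 4 = 1, so the flip contributes +1; sign now +1
(220161/108835): 220161 mod 108835 = 2491, so (220161/108835) = (2491/108835)
flip (2491/108835) -> (108835/2491): both odd, 2491 mod 4 = 3, 108835 mod 4 = 3, so the flip contributes -1; sign now -1
(108835/2491): 108835 mod 2491 = 1722, so (108835/2491) = (1722/2491)
factor out 2^1: 1722 = 2^1·861; with 2491 mod 8 = 3, (2/2491) = -1; sign now +1; continue with (861/2491)
flip (861/2491) -> (2491/861): both odd, 861 mod 4 = 1, 2491 mod 4 = 3, so the flip contributes +1; sign now +1
(2491/861): 2491 mod 861 = 769, so (2491/861) = (769/861)
flip (769/861) -> (861/769): both odd, 769 mod 4 = 1, 861 mod 4 = 1, so the flip contributes +1; sign now +1
(861/769): 861 mod 769 = 92, so (861/769) = (92/769)
factor out 2^2: 92 = 2^2·23; with 769 mod 8 = 1, (2/769) = +1; sign now +1; continue with (23/769)
flip (23/769) -> (769/23): both odd, 23 mod 4 = 3, 769 mod 4 = 1, so the flip contributes +1; sign now +1
(769/23): 769 mod 23 = 10, so (769/23) = (10/23)
factor out 2^1: 10 = 2^1·5; with 23 mod 8 = 7, (2/23) = +1; sign now +1; continue with (5/23)
flip (5/23) -> (23/5): both odd, 5 mod 4 = 1, 23 mod 4 = 3, so the flip contributes +1; sign now +1
(23/5): 23 mod 5 = 3, so (23/5) = (3/5)
flip (3/5) -> (5/3): both odd, 3 mod 4 = 3, 5 mod 4 = 1, so the flip contributes +1; sign now +1
(5/3): 5 mod 3 = 2, so (5/3) = (2/3)
factor out 2^1: 2 = 2^1·1; with 3 mod 8 = 3, (2/3) = -1; sign now -1; continue with (1/3)
reached (1/3) = 1, so the symbol is -1

-1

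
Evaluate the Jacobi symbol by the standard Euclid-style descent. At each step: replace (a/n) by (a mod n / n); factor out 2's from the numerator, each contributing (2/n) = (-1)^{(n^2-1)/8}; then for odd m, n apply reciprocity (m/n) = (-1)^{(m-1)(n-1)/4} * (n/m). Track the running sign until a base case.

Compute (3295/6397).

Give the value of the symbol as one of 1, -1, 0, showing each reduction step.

flip (3295/6397) -> (6397/3295): both odd, 3295 mod 4 = 3, 6397 mod 4 = 1, so the flip contributes +1; sign now +1
(6397/3295): 6397 mod 3295 = 3102, so (6397/3295) = (3102/3295)
factor out 2^1: 3102 = 2^1·1551; with 3295 mod 8 = 7, (2/3295) = +1; sign now +1; continue with (1551/3295)
flip (1551/3295) -> (3295/1551): both odd, 1551 mod 4 = 3, 3295 mod 4 = 3, so the flip contributes -1; sign now -1
(3295/1551): 3295 mod 1551 = 193, so (3295/1551) = (193/1551)
flip (193/1551) -> (1551/193): both odd, 193 mod 4 = 1, 1551 mod 4 = 3, so the flip contributes +1; sign now -1
(1551/193): 1551 mod 193 = 7, so (1551/193) = (7/193)
flip (7/193) -> (193/7): both odd, 7 mod 4 = 3, 193 mod 4 = 1, so the flip contributes +1; sign now -1
(193/7): 193 mod 7 = 4, so (193/7) = (4/7)
factor out 2^2: 4 = 2^2·1; with 7 mod 8 = 7, (2/7) = +1; sign now -1; continue with (1/7)
reached (1/7) = 1, so the symbol is -1

-1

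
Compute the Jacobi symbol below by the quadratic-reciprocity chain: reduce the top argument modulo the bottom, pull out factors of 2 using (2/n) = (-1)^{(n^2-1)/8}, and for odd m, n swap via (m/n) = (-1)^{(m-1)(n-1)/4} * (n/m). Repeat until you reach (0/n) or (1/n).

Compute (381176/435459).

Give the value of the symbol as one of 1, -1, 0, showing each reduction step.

factor out 2^3: 381176 = 2^3·47647; with 435459 mod 8 = 3, (2/435459) = -1; sign now -1; continue with (47647/435459)
flip (47647/435459) -> (435459/47647): both odd, 47647 mod 4 = 3, 435459 mod 4 = 3, so the flip contributes -1; sign now +1
(435459/47647): 435459 mod 47647 = 6636, so (435459/47647) = (6636/47647)
factor out 2^2: 6636 = 2^2·1659; with 47647 mod 8 = 7, (2/47647) = +1; sign now +1; continue with (1659/47647)
flip (1659/47647) -> (47647/1659): both odd, 1659 mod 4 = 3, 47647 mod 4 = 3, so the flip contributes -1; sign now -1
(47647/1659): 47647 mod 1659 = 1195, so (47647/1659) = (1195/1659)
flip (1195/1659) -> (1659/1195): both odd, 1195 mod 4 = 3, 1659 mod 4 = 3, so the flip contributes -1; sign now +1
(1659/1195): 1659 mod 1195 = 464, so (1659/1195) = (464/1195)
factor out 2^4: 464 = 2^4·29; with 1195 mod 8 = 3, (2/1195) = -1; sign now +1; continue with (29/1195)
flip (29/1195) -> (1195/29): both odd, 29 mod 4 = 1, 1195 mod 4 = 3, so the flip contributes +1; sign now +1
(1195/29): 1195 mod 29 = 6, so (1195/29) = (6/29)
factor out 2^1: 6 = 2^1·3; with 29 mod 8 = 5, (2/29) = -1; sign now -1; continue with (3/29)
flip (3/29) -> (29/3): both odd, 3 mod 4 = 3, 29 mod 4 = 1, so the flip contributes +1; sign now -1
(29/3): 29 mod 3 = 2, so (29/3) = (2/3)
factor out 2^1: 2 = 2^1·1; with 3 mod 8 = 3, (2/3) = -1; sign now +1; continue with (1/3)
reached (1/3) = 1, so the symbol is +1

1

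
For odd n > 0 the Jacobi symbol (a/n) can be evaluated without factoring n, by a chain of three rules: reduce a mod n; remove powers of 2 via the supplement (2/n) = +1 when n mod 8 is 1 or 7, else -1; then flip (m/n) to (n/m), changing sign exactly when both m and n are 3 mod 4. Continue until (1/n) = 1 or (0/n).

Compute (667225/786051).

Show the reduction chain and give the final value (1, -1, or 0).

reciprocity: (667225/786051) = +1·(786051/667225) since 667225 mod 4 = 1, 786051 mod 4 = 3; sign now +1
(786051/667225) = (118826/667225)   [reduce mod 667225]
118826 = 2^1·59413; (2/667225) = +1 since 667225 mod 8 = 1, so (118826/667225) = (+1)^1·(59413/667225); sign now +1
reciprocity: (59413/667225) = +1·(667225/59413) since 59413 mod 4 = 1, 667225 mod 4 = 1; sign now +1
(667225/59413) = (13682/59413)   [reduce mod 59413]
13682 = 2^1·6841; (2/59413) = -1 since 59413 mod 8 = 5, so (13682/59413) = (-1)^1·(6841/59413); sign now -1
reciprocity: (6841/59413) = +1·(59413/6841) since 6841 mod 4 = 1, 59413 mod 4 = 1; sign now -1
(59413/6841) = (4685/6841)   [reduce mod 6841]
reciprocity: (4685/6841) = +1·(6841/4685) since 4685 mod 4 = 1, 6841 mod 4 = 1; sign now -1
(6841/4685) = (2156/4685)   [reduce mod 4685]
2156 = 2^2·539; (2/4685) = -1 since 4685 mod 8 = 5, so (2156/4685) = (-1)^2·(539/4685); sign now -1
reciprocity: (539/4685) = +1·(4685/539) since 539 mod 4 = 3, 4685 mod 4 = 1; sign now -1
(4685/539) = (373/539)   [reduce mod 539]
reciprocity: (373/539) = +1·(539/373) since 373 mod 4 = 1, 539 mod 4 = 3; sign now -1
(539/373) = (166/373)   [reduce mod 373]
166 = 2^1·83; (2/373) = -1 since 373 mod 8 = 5, so (166/373) = (-1)^1·(83/373); sign now +1
reciprocity: (83/373) = +1·(373/83) since 83 mod 4 = 3, 373 mod 4 = 1; sign now +1
(373/83) = (41/83)   [reduce mod 83]
reciprocity: (41/83) = +1·(83/41) since 41 mod 4 = 1, 83 mod 4 = 3; sign now +1
(83/41) = (1/41)   [reduce mod 41]
(1/41) = 1; final value = sign = +1

1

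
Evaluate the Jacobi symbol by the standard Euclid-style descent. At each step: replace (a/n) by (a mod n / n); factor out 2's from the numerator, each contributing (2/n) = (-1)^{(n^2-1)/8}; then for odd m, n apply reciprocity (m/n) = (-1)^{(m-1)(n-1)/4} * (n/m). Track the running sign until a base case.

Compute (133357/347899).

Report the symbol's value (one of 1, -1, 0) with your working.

1

flip (133357/347899) -> (347899/133357): both odd, 133357 mod 4 = 1, 347899 mod 4 = 3, so the flip contributes +1; sign now +1
(347899/133357): 347899 mod 133357 = 81185, so (347899/133357) = (81185/133357)
flip (81185/133357) -> (133357/81185): both odd, 81185 mod 4 = 1, 133357 mod 4 = 1, so the flip contributes +1; sign now +1
(133357/81185): 133357 mod 81185 = 52172, so (133357/81185) = (52172/81185)
factor out 2^2: 52172 = 2^2·13043; with 81185 mod 8 = 1, (2/81185) = +1; sign now +1; continue with (13043/81185)
flip (13043/81185) -> (81185/13043): both odd, 13043 mod 4 = 3, 81185 mod 4 = 1, so the flip contributes +1; sign now +1
(81185/13043): 81185 mod 13043 = 2927, so (81185/13043) = (2927/13043)
flip (2927/13043) -> (13043/2927): both odd, 2927 mod 4 = 3, 13043 mod 4 = 3, so the flip contributes -1; sign now -1
(13043/2927): 13043 mod 2927 = 1335, so (13043/2927) = (1335/2927)
flip (1335/2927) -> (2927/1335): both odd, 1335 mod 4 = 3, 2927 mod 4 = 3, so the flip contributes -1; sign now +1
(2927/1335): 2927 mod 1335 = 257, so (2927/1335) = (257/1335)
flip (257/1335) -> (1335/257): both odd, 257 mod 4 = 1, 1335 mod 4 = 3, so the flip contributes +1; sign now +1
(1335/257): 1335 mod 257 = 50, so (1335/257) = (50/257)
factor out 2^1: 50 = 2^1·25; with 257 mod 8 = 1, (2/257) = +1; sign now +1; continue with (25/257)
flip (25/257) -> (257/25): both odd, 25 mod 4 = 1, 257 mod 4 = 1, so the flip contributes +1; sign now +1
(257/25): 257 mod 25 = 7, so (257/25) = (7/25)
flip (7/25) -> (25/7): both odd, 7 mod 4 = 3, 25 mod 4 = 1, so the flip contributes +1; sign now +1
(25/7): 25 mod 7 = 4, so (25/7) = (4/7)
factor out 2^2: 4 = 2^2·1; with 7 mod 8 = 7, (2/7) = +1; sign now +1; continue with (1/7)
reached (1/7) = 1, so the symbol is +1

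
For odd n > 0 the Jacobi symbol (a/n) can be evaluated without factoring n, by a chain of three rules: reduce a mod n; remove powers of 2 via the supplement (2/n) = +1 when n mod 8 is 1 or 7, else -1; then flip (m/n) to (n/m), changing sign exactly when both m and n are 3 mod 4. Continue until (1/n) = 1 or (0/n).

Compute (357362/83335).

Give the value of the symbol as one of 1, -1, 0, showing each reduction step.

1

(357362/83335) = (24022/83335)   [reduce mod 83335]
24022 = 2^1·12011; (2/83335) = +1 since 83335 mod 8 = 7, so (24022/83335) = (+1)^1·(12011/83335); sign now +1
reciprocity: (12011/83335) = -1·(83335/12011) since 12011 mod 4 = 3, 83335 mod 4 = 3; sign now -1
(83335/12011) = (11269/12011)   [reduce mod 12011]
reciprocity: (11269/12011) = +1·(12011/11269) since 11269 mod 4 = 1, 12011 mod 4 = 3; sign now -1
(12011/11269) = (742/11269)   [reduce mod 11269]
742 = 2^1·371; (2/11269) = -1 since 11269 mod 8 = 5, so (742/11269) = (-1)^1·(371/11269); sign now +1
reciprocity: (371/11269) = +1·(11269/371) since 371 mod 4 = 3, 11269 mod 4 = 1; sign now +1
(11269/371) = (139/371)   [reduce mod 371]
reciprocity: (139/371) = -1·(371/139) since 139 mod 4 = 3, 371 mod 4 = 3; sign now -1
(371/139) = (93/139)   [reduce mod 139]
reciprocity: (93/139) = +1·(139/93) since 93 mod 4 = 1, 139 mod 4 = 3; sign now -1
(139/93) = (46/93)   [reduce mod 93]
46 = 2^1·23; (2/93) = -1 since 93 mod 8 = 5, so (46/93) = (-1)^1·(23/93); sign now +1
reciprocity: (23/93) = +1·(93/23) since 23 mod 4 = 3, 93 mod 4 = 1; sign now +1
(93/23) = (1/23)   [reduce mod 23]
(1/23) = 1; final value = sign = +1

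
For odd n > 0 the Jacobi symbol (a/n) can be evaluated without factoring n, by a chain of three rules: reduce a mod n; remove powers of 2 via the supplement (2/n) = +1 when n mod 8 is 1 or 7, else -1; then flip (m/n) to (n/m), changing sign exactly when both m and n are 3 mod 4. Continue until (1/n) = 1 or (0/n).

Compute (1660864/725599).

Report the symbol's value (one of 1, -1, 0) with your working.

(1660864/725599) = (209666/725599)   [reduce mod 725599]
209666 = 2^1·104833; (2/725599) = +1 since 725599 mod 8 = 7, so (209666/725599) = (+1)^1·(104833/725599); sign now +1
reciprocity: (104833/725599) = +1·(725599/104833) since 104833 mod 4 = 1, 725599 mod 4 = 3; sign now +1
(725599/104833) = (96601/104833)   [reduce mod 104833]
reciprocity: (96601/104833) = +1·(104833/96601) since 96601 mod 4 = 1, 104833 mod 4 = 1; sign now +1
(104833/96601) = (8232/96601)   [reduce mod 96601]
8232 = 2^3·1029; (2/96601) = +1 since 96601 mod 8 = 1, so (8232/96601) = (+1)^3·(1029/96601); sign now +1
reciprocity: (1029/96601) = +1·(96601/1029) since 1029 mod 4 = 1, 96601 mod 4 = 1; sign now +1
(96601/1029) = (904/1029)   [reduce mod 1029]
904 = 2^3·113; (2/1029) = -1 since 1029 mod 8 = 5, so (904/1029) = (-1)^3·(113/1029); sign now -1
reciprocity: (113/1029) = +1·(1029/113) since 113 mod 4 = 1, 1029 mod 4 = 1; sign now -1
(1029/113) = (12/113)   [reduce mod 113]
12 = 2^2·3; (2/113) = +1 since 113 mod 8 = 1, so (12/113) = (+1)^2·(3/113); sign now -1
reciprocity: (3/113) = +1·(113/3) since 3 mod 4 = 3, 113 mod 4 = 1; sign now -1
(113/3) = (2/3)   [reduce mod 3]
2 = 2^1·1; (2/3) = -1 since 3 mod 8 = 3, so (2/3) = (-1)^1·(1/3); sign now +1
(1/3) = 1; final value = sign = +1

1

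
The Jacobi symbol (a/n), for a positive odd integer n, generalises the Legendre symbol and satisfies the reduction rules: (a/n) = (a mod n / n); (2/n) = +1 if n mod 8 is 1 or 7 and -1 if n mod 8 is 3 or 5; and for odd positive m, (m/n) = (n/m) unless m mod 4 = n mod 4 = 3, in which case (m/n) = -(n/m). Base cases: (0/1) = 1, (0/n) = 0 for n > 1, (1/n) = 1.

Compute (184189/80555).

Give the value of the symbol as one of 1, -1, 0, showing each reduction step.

(184189/80555) = (23079/80555)   [reduce mod 80555]
reciprocity: (23079/80555) = -1·(80555/23079) since 23079 mod 4 = 3, 80555 mod 4 = 3; sign now -1
(80555/23079) = (11318/23079)   [reduce mod 23079]
11318 = 2^1·5659; (2/23079) = +1 since 23079 mod 8 = 7, so (11318/23079) = (+1)^1·(5659/23079); sign now -1
reciprocity: (5659/23079) = -1·(23079/5659) since 5659 mod 4 = 3, 23079 mod 4 = 3; sign now +1
(23079/5659) = (443/5659)   [reduce mod 5659]
reciprocity: (443/5659) = -1·(5659/443) since 443 mod 4 = 3, 5659 mod 4 = 3; sign now -1
(5659/443) = (343/443)   [reduce mod 443]
reciprocity: (343/443) = -1·(443/343) since 343 mod 4 = 3, 443 mod 4 = 3; sign now +1
(443/343) = (100/343)   [reduce mod 343]
100 = 2^2·25; (2/343) = +1 since 343 mod 8 = 7, so (100/343) = (+1)^2·(25/343); sign now +1
reciprocity: (25/343) = +1·(343/25) since 25 mod 4 = 1, 343 mod 4 = 3; sign now +1
(343/25) = (18/25)   [reduce mod 25]
18 = 2^1·9; (2/25) = +1 since 25 mod 8 = 1, so (18/25) = (+1)^1·(9/25); sign now +1
reciprocity: (9/25) = +1·(25/9) since 9 mod 4 = 1, 25 mod 4 = 1; sign now +1
(25/9) = (7/9)   [reduce mod 9]
reciprocity: (7/9) = +1·(9/7) since 7 mod 4 = 3, 9 mod 4 = 1; sign now +1
(9/7) = (2/7)   [reduce mod 7]
2 = 2^1·1; (2/7) = +1 since 7 mod 8 = 7, so (2/7) = (+1)^1·(1/7); sign now +1
(1/7) = 1; final value = sign = +1

1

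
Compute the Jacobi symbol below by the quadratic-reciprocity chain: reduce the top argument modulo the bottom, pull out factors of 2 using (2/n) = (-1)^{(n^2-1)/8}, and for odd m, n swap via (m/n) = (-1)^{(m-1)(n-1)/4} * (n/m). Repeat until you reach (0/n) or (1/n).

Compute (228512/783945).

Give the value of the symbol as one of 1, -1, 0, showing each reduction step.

228512 = 2^5·7141; (2/783945) = +1 since 783945 mod 8 = 1, so (228512/783945) = (+1)^5·(7141/783945); sign now +1
reciprocity: (7141/783945) = +1·(783945/7141) since 7141 mod 4 = 1, 783945 mod 4 = 1; sign now +1
(783945/7141) = (5576/7141)   [reduce mod 7141]
5576 = 2^3·697; (2/7141) = -1 since 7141 mod 8 = 5, so (5576/7141) = (-1)^3·(697/7141); sign now -1
reciprocity: (697/7141) = +1·(7141/697) since 697 mod 4 = 1, 7141 mod 4 = 1; sign now -1
(7141/697) = (171/697)   [reduce mod 697]
reciprocity: (171/697) = +1·(697/171) since 171 mod 4 = 3, 697 mod 4 = 1; sign now -1
(697/171) = (13/171)   [reduce mod 171]
reciprocity: (13/171) = +1·(171/13) since 13 mod 4 = 1, 171 mod 4 = 3; sign now -1
(171/13) = (2/13)   [reduce mod 13]
2 = 2^1·1; (2/13) = -1 since 13 mod 8 = 5, so (2/13) = (-1)^1·(1/13); sign now +1
(1/13) = 1; final value = sign = +1

1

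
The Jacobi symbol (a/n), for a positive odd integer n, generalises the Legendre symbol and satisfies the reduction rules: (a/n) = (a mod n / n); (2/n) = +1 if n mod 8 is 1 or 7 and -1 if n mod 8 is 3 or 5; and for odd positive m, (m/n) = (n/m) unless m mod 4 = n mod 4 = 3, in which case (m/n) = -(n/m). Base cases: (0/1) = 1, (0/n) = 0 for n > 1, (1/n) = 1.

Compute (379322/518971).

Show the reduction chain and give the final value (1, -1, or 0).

379322 = 2^1·189661; (2/518971) = -1 since 518971 mod 8 = 3, so (379322/518971) = (-1)^1·(189661/518971); sign now -1
reciprocity: (189661/518971) = +1·(518971/189661) since 189661 mod 4 = 1, 518971 mod 4 = 3; sign now -1
(518971/189661) = (139649/189661)   [reduce mod 189661]
reciprocity: (139649/189661) = +1·(189661/139649) since 139649 mod 4 = 1, 189661 mod 4 = 1; sign now -1
(189661/139649) = (50012/139649)   [reduce mod 139649]
50012 = 2^2·12503; (2/139649) = +1 since 139649 mod 8 = 1, so (50012/139649) = (+1)^2·(12503/139649); sign now -1
reciprocity: (12503/139649) = +1·(139649/12503) since 12503 mod 4 = 3, 139649 mod 4 = 1; sign now -1
(139649/12503) = (2116/12503)   [reduce mod 12503]
2116 = 2^2·529; (2/12503) = +1 since 12503 mod 8 = 7, so (2116/12503) = (+1)^2·(529/12503); sign now -1
reciprocity: (529/12503) = +1·(12503/529) since 529 mod 4 = 1, 12503 mod 4 = 3; sign now -1
(12503/529) = (336/529)   [reduce mod 529]
336 = 2^4·21; (2/529) = +1 since 529 mod 8 = 1, so (336/529) = (+1)^4·(21/529); sign now -1
reciprocity: (21/529) = +1·(529/21) since 21 mod 4 = 1, 529 mod 4 = 1; sign now -1
(529/21) = (4/21)   [reduce mod 21]
4 = 2^2·1; (2/21) = -1 since 21 mod 8 = 5, so (4/21) = (-1)^2·(1/21); sign now -1
(1/21) = 1; final value = sign = -1

-1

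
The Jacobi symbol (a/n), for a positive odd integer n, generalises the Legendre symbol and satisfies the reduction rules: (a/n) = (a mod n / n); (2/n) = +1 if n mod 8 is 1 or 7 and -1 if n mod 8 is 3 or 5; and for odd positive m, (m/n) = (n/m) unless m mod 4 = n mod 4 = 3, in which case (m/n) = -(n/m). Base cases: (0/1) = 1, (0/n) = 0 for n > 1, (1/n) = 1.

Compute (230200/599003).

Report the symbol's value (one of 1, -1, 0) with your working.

-1

factor out 2^3: 230200 = 2^3·28775; with 599003 mod 8 = 3, (2/599003) = -1; sign now -1; continue with (28775/599003)
flip (28775/599003) -> (599003/28775): both odd, 28775 mod 4 = 3, 599003 mod 4 = 3, so the flip contributes -1; sign now +1
(599003/28775): 599003 mod 28775 = 23503, so (599003/28775) = (23503/28775)
flip (23503/28775) -> (28775/23503): both odd, 23503 mod 4 = 3, 28775 mod 4 = 3, so the flip contributes -1; sign now -1
(28775/23503): 28775 mod 23503 = 5272, so (28775/23503) = (5272/23503)
factor out 2^3: 5272 = 2^3·659; with 23503 mod 8 = 7, (2/23503) = +1; sign now -1; continue with (659/23503)
flip (659/23503) -> (23503/659): both odd, 659 mod 4 = 3, 23503 mod 4 = 3, so the flip contributes -1; sign now +1
(23503/659): 23503 mod 659 = 438, so (23503/659) = (438/659)
factor out 2^1: 438 = 2^1·219; with 659 mod 8 = 3, (2/659) = -1; sign now -1; continue with (219/659)
flip (219/659) -> (659/219): both odd, 219 mod 4 = 3, 659 mod 4 = 3, so the flip contributes -1; sign now +1
(659/219): 659 mod 219 = 2, so (659/219) = (2/219)
factor out 2^1: 2 = 2^1·1; with 219 mod 8 = 3, (2/219) = -1; sign now -1; continue with (1/219)
reached (1/219) = 1, so the symbol is -1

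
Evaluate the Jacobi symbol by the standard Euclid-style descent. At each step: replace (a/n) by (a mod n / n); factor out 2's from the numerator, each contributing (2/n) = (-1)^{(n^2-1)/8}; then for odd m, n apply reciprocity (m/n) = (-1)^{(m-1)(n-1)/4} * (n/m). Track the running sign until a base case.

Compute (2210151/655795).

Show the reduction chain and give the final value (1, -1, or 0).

1

(2210151/655795): 2210151 mod 655795 = 242766, so (2210151/655795) = (242766/655795)
factor out 2^1: 242766 = 2^1·121383; with 655795 mod 8 = 3, (2/655795) = -1; sign now -1; continue with (121383/655795)
flip (121383/655795) -> (655795/121383): both odd, 121383 mod 4 = 3, 655795 mod 4 = 3, so the flip contributes -1; sign now +1
(655795/121383): 655795 mod 121383 = 48880, so (655795/121383) = (48880/121383)
factor out 2^4: 48880 = 2^4·3055; with 121383 mod 8 = 7, (2/121383) = +1; sign now +1; continue with (3055/121383)
flip (3055/121383) -> (121383/3055): both odd, 3055 mod 4 = 3, 121383 mod 4 = 3, so the flip contributes -1; sign now -1
(121383/3055): 121383 mod 3055 = 2238, so (121383/3055) = (2238/3055)
factor out 2^1: 2238 = 2^1·1119; with 3055 mod 8 = 7, (2/3055) = +1; sign now -1; continue with (1119/3055)
flip (1119/3055) -> (3055/1119): both odd, 1119 mod 4 = 3, 3055 mod 4 = 3, so the flip contributes -1; sign now +1
(3055/1119): 3055 mod 1119 = 817, so (3055/1119) = (817/1119)
flip (817/1119) -> (1119/817): both odd, 817 mod 4 = 1, 1119 mod 4 = 3, so the flip contributes +1; sign now +1
(1119/817): 1119 mod 817 = 302, so (1119/817) = (302/817)
factor out 2^1: 302 = 2^1·151; with 817 mod 8 = 1, (2/817) = +1; sign now +1; continue with (151/817)
flip (151/817) -> (817/151): both odd, 151 mod 4 = 3, 817 mod 4 = 1, so the flip contributes +1; sign now +1
(817/151): 817 mod 151 = 62, so (817/151) = (62/151)
factor out 2^1: 62 = 2^1·31; with 151 mod 8 = 7, (2/151) = +1; sign now +1; continue with (31/151)
flip (31/151) -> (151/31): both odd, 31 mod 4 = 3, 151 mod 4 = 3, so the flip contributes -1; sign now -1
(151/31): 151 mod 31 = 27, so (151/31) = (27/31)
flip (27/31) -> (31/27): both odd, 27 mod 4 = 3, 31 mod 4 = 3, so the flip contributes -1; sign now +1
(31/27): 31 mod 27 = 4, so (31/27) = (4/27)
factor out 2^2: 4 = 2^2·1; with 27 mod 8 = 3, (2/27) = -1; sign now +1; continue with (1/27)
reached (1/27) = 1, so the symbol is +1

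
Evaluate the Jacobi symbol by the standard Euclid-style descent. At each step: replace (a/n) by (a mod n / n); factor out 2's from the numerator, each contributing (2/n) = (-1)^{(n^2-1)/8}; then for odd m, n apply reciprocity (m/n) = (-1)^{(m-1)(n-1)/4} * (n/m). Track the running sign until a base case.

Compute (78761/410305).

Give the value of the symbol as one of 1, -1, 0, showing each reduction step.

flip (78761/410305) -> (410305/78761): both odd, 78761 mod 4 = 1, 410305 mod 4 = 1, so the flip contributes +1; sign now +1
(410305/78761): 410305 mod 78761 = 16500, so (410305/78761) = (16500/78761)
factor out 2^2: 16500 = 2^2·4125; with 78761 mod 8 = 1, (2/78761) = +1; sign now +1; continue with (4125/78761)
flip (4125/78761) -> (78761/4125): both odd, 4125 mod 4 = 1, 78761 mod 4 = 1, so the flip contributes +1; sign now +1
(78761/4125): 78761 mod 4125 = 386, so (78761/4125) = (386/4125)
factor out 2^1: 386 = 2^1·193; with 4125 mod 8 = 5, (2/4125) = -1; sign now -1; continue with (193/4125)
flip (193/4125) -> (4125/193): both odd, 193 mod 4 = 1, 4125 mod 4 = 1, so the flip contributes +1; sign now -1
(4125/193): 4125 mod 193 = 72, so (4125/193) = (72/193)
factor out 2^3: 72 = 2^3·9; with 193 mod 8 = 1, (2/193) = +1; sign now -1; continue with (9/193)
flip (9/193) -> (193/9): both odd, 9 mod 4 = 1, 193 mod 4 = 1, so the flip contributes +1; sign now -1
(193/9): 193 mod 9 = 4, so (193/9) = (4/9)
factor out 2^2: 4 = 2^2·1; with 9 mod 8 = 1, (2/9) = +1; sign now -1; continue with (1/9)
reached (1/9) = 1, so the symbol is -1

-1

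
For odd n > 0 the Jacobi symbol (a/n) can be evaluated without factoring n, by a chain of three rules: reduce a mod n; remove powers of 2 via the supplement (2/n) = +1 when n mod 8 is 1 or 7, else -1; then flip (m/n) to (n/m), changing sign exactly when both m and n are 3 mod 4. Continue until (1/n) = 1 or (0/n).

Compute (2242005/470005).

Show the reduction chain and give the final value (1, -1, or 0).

(2242005/470005): 2242005 mod 470005 = 361985, so (2242005/470005) = (361985/470005)
flip (361985/470005) -> (470005/361985): both odd, 361985 mod 4 = 1, 470005 mod 4 = 1, so the flip contributes +1; sign now +1
(470005/361985): 470005 mod 361985 = 108020, so (470005/361985) = (108020/361985)
factor out 2^2: 108020 = 2^2·27005; with 361985 mod 8 = 1, (2/361985) = +1; sign now +1; continue with (27005/361985)
flip (27005/361985) -> (361985/27005): both odd, 27005 mod 4 = 1, 361985 mod 4 = 1, so the flip contributes +1; sign now +1
(361985/27005): 361985 mod 27005 = 10920, so (361985/27005) = (10920/27005)
factor out 2^3: 10920 = 2^3·1365; with 27005 mod 8 = 5, (2/27005) = -1; sign now -1; continue with (1365/27005)
flip (1365/27005) -> (27005/1365): both odd, 1365 mod 4 = 1, 27005 mod 4 = 1, so the flip contributes +1; sign now -1
(27005/1365): 27005 mod 1365 = 1070, so (27005/1365) = (1070/1365)
factor out 2^1: 1070 = 2^1·535; with 1365 mod 8 = 5, (2/1365) = -1; sign now +1; continue with (535/1365)
flip (535/1365) -> (1365/535): both odd, 535 mod 4 = 3, 1365 mod 4 = 1, so the flip contributes +1; sign now +1
(1365/535): 1365 mod 535 = 295, so (1365/535) = (295/535)
flip (295/535) -> (535/295): both odd, 295 mod 4 = 3, 535 mod 4 = 3, so the flip contributes -1; sign now -1
(535/295): 535 mod 295 = 240, so (535/295) = (240/295)
factor out 2^4: 240 = 2^4·15; with 295 mod 8 = 7, (2/295) = +1; sign now -1; continue with (15/295)
flip (15/295) -> (295/15): both odd, 15 mod 4 = 3, 295 mod 4 = 3, so the flip contributes -1; sign now +1
(295/15): 295 mod 15 = 10, so (295/15) = (10/15)
factor out 2^1: 10 = 2^1·5; with 15 mod 8 = 7, (2/15) = +1; sign now +1; continue with (5/15)
flip (5/15) -> (15/5): both odd, 5 mod 4 = 1, 15 mod 4 = 3, so the flip contributes +1; sign now +1
(15/5): 15 mod 5 = 0, so (15/5) = (0/5)
reached (0/5); gcd(a, n) > 1, so (0/5) = 0 and the symbol is 0

0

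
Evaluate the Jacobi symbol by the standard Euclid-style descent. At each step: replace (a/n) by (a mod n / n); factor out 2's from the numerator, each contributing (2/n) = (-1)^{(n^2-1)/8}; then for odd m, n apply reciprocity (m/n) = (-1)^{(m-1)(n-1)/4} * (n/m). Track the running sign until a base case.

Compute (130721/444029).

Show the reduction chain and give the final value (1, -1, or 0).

1

reciprocity: (130721/444029) = +1·(444029/130721) since 130721 mod 4 = 1, 444029 mod 4 = 1; sign now +1
(444029/130721) = (51866/130721)   [reduce mod 130721]
51866 = 2^1·25933; (2/130721) = +1 since 130721 mod 8 = 1, so (51866/130721) = (+1)^1·(25933/130721); sign now +1
reciprocity: (25933/130721) = +1·(130721/25933) since 25933 mod 4 = 1, 130721 mod 4 = 1; sign now +1
(130721/25933) = (1056/25933)   [reduce mod 25933]
1056 = 2^5·33; (2/25933) = -1 since 25933 mod 8 = 5, so (1056/25933) = (-1)^5·(33/25933); sign now -1
reciprocity: (33/25933) = +1·(25933/33) since 33 mod 4 = 1, 25933 mod 4 = 1; sign now -1
(25933/33) = (28/33)   [reduce mod 33]
28 = 2^2·7; (2/33) = +1 since 33 mod 8 = 1, so (28/33) = (+1)^2·(7/33); sign now -1
reciprocity: (7/33) = +1·(33/7) since 7 mod 4 = 3, 33 mod 4 = 1; sign now -1
(33/7) = (5/7)   [reduce mod 7]
reciprocity: (5/7) = +1·(7/5) since 5 mod 4 = 1, 7 mod 4 = 3; sign now -1
(7/5) = (2/5)   [reduce mod 5]
2 = 2^1·1; (2/5) = -1 since 5 mod 8 = 5, so (2/5) = (-1)^1·(1/5); sign now +1
(1/5) = 1; final value = sign = +1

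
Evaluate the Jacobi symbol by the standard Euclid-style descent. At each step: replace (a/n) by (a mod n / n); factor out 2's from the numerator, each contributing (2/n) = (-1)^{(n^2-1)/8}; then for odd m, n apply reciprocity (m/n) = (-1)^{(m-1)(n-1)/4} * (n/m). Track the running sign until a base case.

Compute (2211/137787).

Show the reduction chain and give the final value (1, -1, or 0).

0

reciprocity: (2211/137787) = -1·(137787/2211) since 2211 mod 4 = 3, 137787 mod 4 = 3; sign now -1
(137787/2211) = (705/2211)   [reduce mod 2211]
reciprocity: (705/2211) = +1·(2211/705) since 705 mod 4 = 1, 2211 mod 4 = 3; sign now -1
(2211/705) = (96/705)   [reduce mod 705]
96 = 2^5·3; (2/705) = +1 since 705 mod 8 = 1, so (96/705) = (+1)^5·(3/705); sign now -1
reciprocity: (3/705) = +1·(705/3) since 3 mod 4 = 3, 705 mod 4 = 1; sign now -1
(705/3) = (0/3)   [reduce mod 3]
(0/3) = 0   [gcd(a, n) > 1]; final value = 0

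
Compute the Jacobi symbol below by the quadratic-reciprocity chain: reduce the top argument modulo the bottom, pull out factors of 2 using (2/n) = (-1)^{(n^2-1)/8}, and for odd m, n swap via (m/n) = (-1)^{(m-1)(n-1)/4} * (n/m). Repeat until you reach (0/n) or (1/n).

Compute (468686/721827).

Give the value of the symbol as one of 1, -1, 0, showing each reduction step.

factor out 2^1: 468686 = 2^1·234343; with 721827 mod 8 = 3, (2/721827) = -1; sign now -1; continue with (234343/721827)
flip (234343/721827) -> (721827/234343): both odd, 234343 mod 4 = 3, 721827 mod 4 = 3, so the flip contributes -1; sign now +1
(721827/234343): 721827 mod 234343 = 18798, so (721827/234343) = (18798/234343)
factor out 2^1: 18798 = 2^1·9399; with 234343 mod 8 = 7, (2/234343) = +1; sign now +1; continue with (9399/234343)
flip (9399/234343) -> (234343/9399): both odd, 9399 mod 4 = 3, 234343 mod 4 = 3, so the flip contributes -1; sign now -1
(234343/9399): 234343 mod 9399 = 8767, so (234343/9399) = (8767/9399)
flip (8767/9399) -> (9399/8767): both odd, 8767 mod 4 = 3, 9399 mod 4 = 3, so the flip contributes -1; sign now +1
(9399/8767): 9399 mod 8767 = 632, so (9399/8767) = (632/8767)
factor out 2^3: 632 = 2^3·79; with 8767 mod 8 = 7, (2/8767) = +1; sign now +1; continue with (79/8767)
flip (79/8767) -> (8767/79): both odd, 79 mod 4 = 3, 8767 mod 4 = 3, so the flip contributes -1; sign now -1
(8767/79): 8767 mod 79 = 77, so (8767/79) = (77/79)
flip (77/79) -> (79/77): both odd, 77 mod 4 = 1, 79 mod 4 = 3, so the flip contributes +1; sign now -1
(79/77): 79 mod 77 = 2, so (79/77) = (2/77)
factor out 2^1: 2 = 2^1·1; with 77 mod 8 = 5, (2/77) = -1; sign now +1; continue with (1/77)
reached (1/77) = 1, so the symbol is +1

1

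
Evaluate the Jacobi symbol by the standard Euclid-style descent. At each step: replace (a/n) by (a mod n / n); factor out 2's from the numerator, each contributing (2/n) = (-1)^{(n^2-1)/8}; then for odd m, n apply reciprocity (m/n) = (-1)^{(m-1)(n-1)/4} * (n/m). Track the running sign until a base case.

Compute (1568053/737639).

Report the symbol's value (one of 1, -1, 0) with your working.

(1568053/737639): 1568053 mod 737639 = 92775, so (1568053/737639) = (92775/737639)
flip (92775/737639) -> (737639/92775): both odd, 92775 mod 4 = 3, 737639 mod 4 = 3, so the flip contributes -1; sign now -1
(737639/92775): 737639 mod 92775 = 88214, so (737639/92775) = (88214/92775)
factor out 2^1: 88214 = 2^1·44107; with 92775 mod 8 = 7, (2/92775) = +1; sign now -1; continue with (44107/92775)
flip (44107/92775) -> (92775/44107): both odd, 44107 mod 4 = 3, 92775 mod 4 = 3, so the flip contributes -1; sign now +1
(92775/44107): 92775 mod 44107 = 4561, so (92775/44107) = (4561/44107)
flip (4561/44107) -> (44107/4561): both odd, 4561 mod 4 = 1, 44107 mod 4 = 3, so the flip contributes +1; sign now +1
(44107/4561): 44107 mod 4561 = 3058, so (44107/4561) = (3058/4561)
factor out 2^1: 3058 = 2^1·1529; with 4561 mod 8 = 1, (2/4561) = +1; sign now +1; continue with (1529/4561)
flip (1529/4561) -> (4561/1529): both odd, 1529 mod 4 = 1, 4561 mod 4 = 1, so the flip contributes +1; sign now +1
(4561/1529): 4561 mod 1529 = 1503, so (4561/1529) = (1503/1529)
flip (1503/1529) -> (1529/1503): both odd, 1503 mod 4 = 3, 1529 mod 4 = 1, so the flip contributes +1; sign now +1
(1529/1503): 1529 mod 1503 = 26, so (1529/1503) = (26/1503)
factor out 2^1: 26 = 2^1·13; with 1503 mod 8 = 7, (2/1503) = +1; sign now +1; continue with (13/1503)
flip (13/1503) -> (1503/13): both odd, 13 mod 4 = 1, 1503 mod 4 = 3, so the flip contributes +1; sign now +1
(1503/13): 1503 mod 13 = 8, so (1503/13) = (8/13)
factor out 2^3: 8 = 2^3·1; with 13 mod 8 = 5, (2/13) = -1; sign now -1; continue with (1/13)
reached (1/13) = 1, so the symbol is -1

-1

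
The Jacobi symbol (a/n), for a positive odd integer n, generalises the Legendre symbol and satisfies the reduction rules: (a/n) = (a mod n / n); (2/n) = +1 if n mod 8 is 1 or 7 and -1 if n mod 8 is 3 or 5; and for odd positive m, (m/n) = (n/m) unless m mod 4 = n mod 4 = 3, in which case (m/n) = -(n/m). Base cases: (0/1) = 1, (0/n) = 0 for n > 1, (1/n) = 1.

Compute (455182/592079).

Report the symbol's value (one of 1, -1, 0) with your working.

-1

factor out 2^1: 455182 = 2^1·227591; with 592079 mod 8 = 7, (2/592079) = +1; sign now +1; continue with (227591/592079)
flip (227591/592079) -> (592079/227591): both odd, 227591 mod 4 = 3, 592079 mod 4 = 3, so the flip contributes -1; sign now -1
(592079/227591): 592079 mod 227591 = 136897, so (592079/227591) = (136897/227591)
flip (136897/227591) -> (227591/136897): both odd, 136897 mod 4 = 1, 227591 mod 4 = 3, so the flip contributes +1; sign now -1
(227591/136897): 227591 mod 136897 = 90694, so (227591/136897) = (90694/136897)
factor out 2^1: 90694 = 2^1·45347; with 136897 mod 8 = 1, (2/136897) = +1; sign now -1; continue with (45347/136897)
flip (45347/136897) -> (136897/45347): both odd, 45347 mod 4 = 3, 136897 mod 4 = 1, so the flip contributes +1; sign now -1
(136897/45347): 136897 mod 45347 = 856, so (136897/45347) = (856/45347)
factor out 2^3: 856 = 2^3·107; with 45347 mod 8 = 3, (2/45347) = -1; sign now +1; continue with (107/45347)
flip (107/45347) -> (45347/107): both odd, 107 mod 4 = 3, 45347 mod 4 = 3, so the flip contributes -1; sign now -1
(45347/107): 45347 mod 107 = 86, so (45347/107) = (86/107)
factor out 2^1: 86 = 2^1·43; with 107 mod 8 = 3, (2/107) = -1; sign now +1; continue with (43/107)
flip (43/107) -> (107/43): both odd, 43 mod 4 = 3, 107 mod 4 = 3, so the flip contributes -1; sign now -1
(107/43): 107 mod 43 = 21, so (107/43) = (21/43)
flip (21/43) -> (43/21): both odd, 21 mod 4 = 1, 43 mod 4 = 3, so the flip contributes +1; sign now -1
(43/21): 43 mod 21 = 1, so (43/21) = (1/21)
reached (1/21) = 1, so the symbol is -1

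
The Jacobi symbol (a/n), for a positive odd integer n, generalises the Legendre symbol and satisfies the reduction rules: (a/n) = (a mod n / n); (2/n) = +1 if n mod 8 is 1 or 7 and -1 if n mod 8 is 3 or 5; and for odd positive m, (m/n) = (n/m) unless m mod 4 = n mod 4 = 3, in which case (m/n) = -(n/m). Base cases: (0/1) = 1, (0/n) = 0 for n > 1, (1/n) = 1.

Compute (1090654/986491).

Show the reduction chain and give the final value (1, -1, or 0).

-1

(1090654/986491): 1090654 mod 986491 = 104163, so (1090654/986491) = (104163/986491)
flip (104163/986491) -> (986491/104163): both odd, 104163 mod 4 = 3, 986491 mod 4 = 3, so the flip contributes -1; sign now -1
(986491/104163): 986491 mod 104163 = 49024, so (986491/104163) = (49024/104163)
factor out 2^7: 49024 = 2^7·383; with 104163 mod 8 = 3, (2/104163) = -1; sign now +1; continue with (383/104163)
flip (383/104163) -> (104163/383): both odd, 383 mod 4 = 3, 104163 mod 4 = 3, so the flip contributes -1; sign now -1
(104163/383): 104163 mod 383 = 370, so (104163/383) = (370/383)
factor out 2^1: 370 = 2^1·185; with 383 mod 8 = 7, (2/383) = +1; sign now -1; continue with (185/383)
flip (185/383) -> (383/185): both odd, 185 mod 4 = 1, 383 mod 4 = 3, so the flip contributes +1; sign now -1
(383/185): 383 mod 185 = 13, so (383/185) = (13/185)
flip (13/185) -> (185/13): both odd, 13 mod 4 = 1, 185 mod 4 = 1, so the flip contributes +1; sign now -1
(185/13): 185 mod 13 = 3, so (185/13) = (3/13)
flip (3/13) -> (13/3): both odd, 3 mod 4 = 3, 13 mod 4 = 1, so the flip contributes +1; sign now -1
(13/3): 13 mod 3 = 1, so (13/3) = (1/3)
reached (1/3) = 1, so the symbol is -1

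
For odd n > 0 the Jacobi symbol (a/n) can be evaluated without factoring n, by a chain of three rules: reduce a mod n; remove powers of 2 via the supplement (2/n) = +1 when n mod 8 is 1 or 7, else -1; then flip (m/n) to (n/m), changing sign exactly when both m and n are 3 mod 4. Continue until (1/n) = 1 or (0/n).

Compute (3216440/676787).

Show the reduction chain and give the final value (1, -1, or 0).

(3216440/676787): 3216440 mod 676787 = 509292, so (3216440/676787) = (509292/676787)
factor out 2^2: 509292 = 2^2·127323; with 676787 mod 8 = 3, (2/676787) = -1; sign now +1; continue with (127323/676787)
flip (127323/676787) -> (676787/127323): both odd, 127323 mod 4 = 3, 676787 mod 4 = 3, so the flip contributes -1; sign now -1
(676787/127323): 676787 mod 127323 = 40172, so (676787/127323) = (40172/127323)
factor out 2^2: 40172 = 2^2·10043; with 127323 mod 8 = 3, (2/127323) = -1; sign now -1; continue with (10043/127323)
flip (10043/127323) -> (127323/10043): both odd, 10043 mod 4 = 3, 127323 mod 4 = 3, so the flip contributes -1; sign now +1
(127323/10043): 127323 mod 10043 = 6807, so (127323/10043) = (6807/10043)
flip (6807/10043) -> (10043/6807): both odd, 6807 mod 4 = 3, 10043 mod 4 = 3, so the flip contributes -1; sign now -1
(10043/6807): 10043 mod 6807 = 3236, so (10043/6807) = (3236/6807)
factor out 2^2: 3236 = 2^2·809; with 6807 mod 8 = 7, (2/6807) = +1; sign now -1; continue with (809/6807)
flip (809/6807) -> (6807/809): both odd, 809 mod 4 = 1, 6807 mod 4 = 3, so the flip contributes +1; sign now -1
(6807/809): 6807 mod 809 = 335, so (6807/809) = (335/809)
flip (335/809) -> (809/335): both odd, 335 mod 4 = 3, 809 mod 4 = 1, so the flip contributes +1; sign now -1
(809/335): 809 mod 335 = 139, so (809/335) = (139/335)
flip (139/335) -> (335/139): both odd, 139 mod 4 = 3, 335 mod 4 = 3, so the flip contributes -1; sign now +1
(335/139): 335 mod 139 = 57, so (335/139) = (57/139)
flip (57/139) -> (139/57): both odd, 57 mod 4 = 1, 139 mod 4 = 3, so the flip contributes +1; sign now +1
(139/57): 139 mod 57 = 25, so (139/57) = (25/57)
flip (25/57) -> (57/25): both odd, 25 mod 4 = 1, 57 mod 4 = 1, so the flip contributes +1; sign now +1
(57/25): 57 mod 25 = 7, so (57/25) = (7/25)
flip (7/25) -> (25/7): both odd, 7 mod 4 = 3, 25 mod 4 = 1, so the flip contributes +1; sign now +1
(25/7): 25 mod 7 = 4, so (25/7) = (4/7)
factor out 2^2: 4 = 2^2·1; with 7 mod 8 = 7, (2/7) = +1; sign now +1; continue with (1/7)
reached (1/7) = 1, so the symbol is +1

1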